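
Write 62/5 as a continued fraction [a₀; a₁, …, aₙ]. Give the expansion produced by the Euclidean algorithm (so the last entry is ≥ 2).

62 = 12×5 + 2
5 = 2×2 + 1
2 = 2×1 + 0  (stop)
So 62/5 = [12; 2, 2].

[12; 2, 2]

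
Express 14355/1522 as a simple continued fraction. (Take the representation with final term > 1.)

14355 = 9×1522 + 657
1522 = 2×657 + 208
657 = 3×208 + 33
208 = 6×33 + 10
33 = 3×10 + 3
10 = 3×3 + 1
3 = 3×1 + 0  (stop)
So 14355/1522 = [9; 2, 3, 6, 3, 3, 3].

[9; 2, 3, 6, 3, 3, 3]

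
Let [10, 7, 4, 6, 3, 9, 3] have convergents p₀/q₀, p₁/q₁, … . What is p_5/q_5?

54026/5329

Using pₖ = aₖpₖ₋₁ + pₖ₋₂, qₖ = aₖqₖ₋₁ + qₖ₋₂ (with p₋₁=1, p₋₂=0, q₋₁=0, q₋₂=1):
  k=0: a=10, p=10, q=1
  k=1: a=7, p=71, q=7
  k=2: a=4, p=294, q=29
  k=3: a=6, p=1835, q=181
  k=4: a=3, p=5799, q=572
  k=5: a=9, p=54026, q=5329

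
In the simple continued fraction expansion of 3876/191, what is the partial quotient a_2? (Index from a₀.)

2

3876 = 20·191 + 56   →  a_0 = 20
191 = 3·56 + 23   →  a_1 = 3
56 = 2·23 + 10   →  a_2 = 2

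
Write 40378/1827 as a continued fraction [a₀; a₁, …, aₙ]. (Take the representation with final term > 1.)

40378 = 22*1827 + 184
1827 = 9*184 + 171
184 = 1*171 + 13
171 = 13*13 + 2
13 = 6*2 + 1
2 = 2*1 + 0  (stop)
So 40378/1827 = [22; 9, 1, 13, 6, 2].

[22; 9, 1, 13, 6, 2]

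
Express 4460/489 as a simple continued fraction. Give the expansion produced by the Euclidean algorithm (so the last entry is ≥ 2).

4460 = 9×489 + 59
489 = 8×59 + 17
59 = 3×17 + 8
17 = 2×8 + 1
8 = 8×1 + 0  (stop)
So 4460/489 = [9; 8, 3, 2, 8].

[9; 8, 3, 2, 8]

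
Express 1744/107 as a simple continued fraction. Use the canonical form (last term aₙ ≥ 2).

[16; 3, 2, 1, 10]

1744 = 16·107 + 32
107 = 3·32 + 11
32 = 2·11 + 10
11 = 1·10 + 1
10 = 10·1 + 0  (stop)
So 1744/107 = [16; 3, 2, 1, 10].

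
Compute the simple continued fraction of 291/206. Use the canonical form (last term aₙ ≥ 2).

[1; 2, 2, 2, 1, 3, 3]

291 = 1×206 + 85
206 = 2×85 + 36
85 = 2×36 + 13
36 = 2×13 + 10
13 = 1×10 + 3
10 = 3×3 + 1
3 = 3×1 + 0  (stop)
So 291/206 = [1; 2, 2, 2, 1, 3, 3].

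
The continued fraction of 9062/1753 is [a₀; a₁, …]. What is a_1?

9062 = 5·1753 + 297   →  a_0 = 5
1753 = 5·297 + 268   →  a_1 = 5

5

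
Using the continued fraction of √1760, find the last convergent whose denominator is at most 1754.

73081/1742

√1760 = [41; 1, 19, 1, 82, …] (period length 4).
Convergents:
  p_0/q_0 = 41/1
  p_1/q_1 = 42/1
  p_2/q_2 = 839/20
  p_3/q_3 = 881/21
  p_4/q_4 = 73081/1742
  p_5/q_5 = 73962/1763
q_4 = 1742 ≤ 1754 < 1763 = q_5, so the answer is 73081/1742.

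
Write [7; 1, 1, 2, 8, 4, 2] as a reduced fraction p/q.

Fold from the inside: start with 2/1.
  4 + 1/2 = 9/2
  8 + 2/9 = 74/9
  2 + 9/74 = 157/74
  1 + 74/157 = 231/157
  1 + 157/231 = 388/231
  7 + 231/388 = 2947/388

2947/388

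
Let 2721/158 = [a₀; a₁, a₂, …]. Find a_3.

2721 = 17·158 + 35   →  a_0 = 17
158 = 4·35 + 18   →  a_1 = 4
35 = 1·18 + 17   →  a_2 = 1
18 = 1·17 + 1   →  a_3 = 1

1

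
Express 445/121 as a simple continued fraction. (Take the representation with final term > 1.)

445 = 3*121 + 82
121 = 1*82 + 39
82 = 2*39 + 4
39 = 9*4 + 3
4 = 1*3 + 1
3 = 3*1 + 0  (stop)
So 445/121 = [3; 1, 2, 9, 1, 3].

[3; 1, 2, 9, 1, 3]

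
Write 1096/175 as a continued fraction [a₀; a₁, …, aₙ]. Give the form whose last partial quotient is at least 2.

[6; 3, 1, 4, 9]

1096 = 6*175 + 46
175 = 3*46 + 37
46 = 1*37 + 9
37 = 4*9 + 1
9 = 9*1 + 0  (stop)
So 1096/175 = [6; 3, 1, 4, 9].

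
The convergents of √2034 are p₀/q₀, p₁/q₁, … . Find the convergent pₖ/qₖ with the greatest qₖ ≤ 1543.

40635/901

√2034 = [45; 10, 90, …] (period length 2).
Convergents:
  p_0/q_0 = 45/1
  p_1/q_1 = 451/10
  p_2/q_2 = 40635/901
  p_3/q_3 = 406801/9020
q_2 = 901 ≤ 1543 < 9020 = q_3, so the answer is 40635/901.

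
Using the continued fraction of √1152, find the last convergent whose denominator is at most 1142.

38625/1138

√1152 = [33; 1, 15, 1, 66, …] (period length 4).
Convergents:
  p_0/q_0 = 33/1
  p_1/q_1 = 34/1
  p_2/q_2 = 543/16
  p_3/q_3 = 577/17
  p_4/q_4 = 38625/1138
  p_5/q_5 = 39202/1155
q_4 = 1138 ≤ 1142 < 1155 = q_5, so the answer is 38625/1138.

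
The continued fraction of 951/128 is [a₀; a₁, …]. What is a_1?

2

951 = 7·128 + 55   →  a_0 = 7
128 = 2·55 + 18   →  a_1 = 2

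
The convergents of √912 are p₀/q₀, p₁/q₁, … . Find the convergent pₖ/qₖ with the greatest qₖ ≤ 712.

9090/301

√912 = [30; 5, 60, …] (period length 2).
Convergents:
  p_0/q_0 = 30/1
  p_1/q_1 = 151/5
  p_2/q_2 = 9090/301
  p_3/q_3 = 45601/1510
q_2 = 301 ≤ 712 < 1510 = q_3, so the answer is 9090/301.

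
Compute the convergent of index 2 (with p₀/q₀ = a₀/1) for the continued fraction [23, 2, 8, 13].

Using pₖ = aₖpₖ₋₁ + pₖ₋₂, qₖ = aₖqₖ₋₁ + qₖ₋₂ (with p₋₁=1, p₋₂=0, q₋₁=0, q₋₂=1):
  k=0: a=23, p=23, q=1
  k=1: a=2, p=47, q=2
  k=2: a=8, p=399, q=17

399/17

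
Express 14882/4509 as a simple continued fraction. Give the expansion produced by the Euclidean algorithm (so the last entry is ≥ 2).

14882 = 3*4509 + 1355
4509 = 3*1355 + 444
1355 = 3*444 + 23
444 = 19*23 + 7
23 = 3*7 + 2
7 = 3*2 + 1
2 = 2*1 + 0  (stop)
So 14882/4509 = [3; 3, 3, 19, 3, 3, 2].

[3; 3, 3, 19, 3, 3, 2]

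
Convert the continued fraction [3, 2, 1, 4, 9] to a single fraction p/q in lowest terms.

Using pₖ = aₖpₖ₋₁ + pₖ₋₂ and qₖ = aₖqₖ₋₁ + qₖ₋₂:
  k=0: a=3, p=3, q=1
  k=1: a=2, p=7, q=2
  k=2: a=1, p=10, q=3
  k=3: a=4, p=47, q=14
  k=4: a=9, p=433, q=129

433/129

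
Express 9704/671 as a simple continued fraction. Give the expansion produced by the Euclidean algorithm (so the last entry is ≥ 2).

9704 = 14×671 + 310
671 = 2×310 + 51
310 = 6×51 + 4
51 = 12×4 + 3
4 = 1×3 + 1
3 = 3×1 + 0  (stop)
So 9704/671 = [14; 2, 6, 12, 1, 3].

[14; 2, 6, 12, 1, 3]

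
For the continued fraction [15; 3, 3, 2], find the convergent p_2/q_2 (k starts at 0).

Using pₖ = aₖpₖ₋₁ + pₖ₋₂, qₖ = aₖqₖ₋₁ + qₖ₋₂ (with p₋₁=1, p₋₂=0, q₋₁=0, q₋₂=1):
  k=0: a=15, p=15, q=1
  k=1: a=3, p=46, q=3
  k=2: a=3, p=153, q=10

153/10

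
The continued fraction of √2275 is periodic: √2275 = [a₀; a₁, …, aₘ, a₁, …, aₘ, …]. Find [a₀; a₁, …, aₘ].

a₀ = ⌊√2275⌋ = 47.
With m₀=0, d₀=1 and mₖ₊₁ = dₖaₖ − mₖ, dₖ₊₁ = (n − mₖ₊₁²)/dₖ, aₖ₊₁ = ⌊(a₀+mₖ₊₁)/dₖ₊₁⌋:
  k=1: m=47, d=66, a=1
  k=2: m=19, d=29, a=2
  k=3: m=39, d=26, a=3
  k=4: m=39, d=29, a=2
  k=5: m=19, d=66, a=1
  k=6: m=47, d=1, a=94
d=1 and a=2a₀=94 at k=6, so the next step gives (m, d) = (47, 66) again — its k=1 value — and the period has length 6.

[47; 1, 2, 3, 2, 1, 94]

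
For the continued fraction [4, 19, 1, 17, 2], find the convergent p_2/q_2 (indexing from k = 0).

81/20

Using pₖ = aₖpₖ₋₁ + pₖ₋₂, qₖ = aₖqₖ₋₁ + qₖ₋₂ (with p₋₁=1, p₋₂=0, q₋₁=0, q₋₂=1):
  k=0: a=4, p=4, q=1
  k=1: a=19, p=77, q=19
  k=2: a=1, p=81, q=20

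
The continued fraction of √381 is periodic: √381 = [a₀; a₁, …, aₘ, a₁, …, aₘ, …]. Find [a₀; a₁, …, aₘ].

[19; 1, 1, 12, 1, 1, 38]

a₀ = ⌊√381⌋ = 19.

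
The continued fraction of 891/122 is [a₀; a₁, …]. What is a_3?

891 = 7·122 + 37   →  a_0 = 7
122 = 3·37 + 11   →  a_1 = 3
37 = 3·11 + 4   →  a_2 = 3
11 = 2·4 + 3   →  a_3 = 2

2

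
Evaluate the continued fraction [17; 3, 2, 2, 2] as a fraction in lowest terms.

Fold from the inside: start with 2/1.
  2 + 1/2 = 5/2
  2 + 2/5 = 12/5
  3 + 5/12 = 41/12
  17 + 12/41 = 709/41

709/41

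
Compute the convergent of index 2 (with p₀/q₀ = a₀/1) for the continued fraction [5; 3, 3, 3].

Using pₖ = aₖpₖ₋₁ + pₖ₋₂, qₖ = aₖqₖ₋₁ + qₖ₋₂ (with p₋₁=1, p₋₂=0, q₋₁=0, q₋₂=1):
  k=0: a=5, p=5, q=1
  k=1: a=3, p=16, q=3
  k=2: a=3, p=53, q=10

53/10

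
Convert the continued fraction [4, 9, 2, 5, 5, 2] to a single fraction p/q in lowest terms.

4853/1182

Using pₖ = aₖpₖ₋₁ + pₖ₋₂ and qₖ = aₖqₖ₋₁ + qₖ₋₂:
  k=0: a=4, p=4, q=1
  k=1: a=9, p=37, q=9
  k=2: a=2, p=78, q=19
  k=3: a=5, p=427, q=104
  k=4: a=5, p=2213, q=539
  k=5: a=2, p=4853, q=1182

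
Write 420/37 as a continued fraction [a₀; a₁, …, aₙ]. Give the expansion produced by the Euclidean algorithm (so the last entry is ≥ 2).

[11; 2, 1, 5, 2]

420 = 11×37 + 13
37 = 2×13 + 11
13 = 1×11 + 2
11 = 5×2 + 1
2 = 2×1 + 0  (stop)
So 420/37 = [11; 2, 1, 5, 2].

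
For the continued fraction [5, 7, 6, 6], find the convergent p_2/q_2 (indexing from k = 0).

221/43

Using pₖ = aₖpₖ₋₁ + pₖ₋₂, qₖ = aₖqₖ₋₁ + qₖ₋₂ (with p₋₁=1, p₋₂=0, q₋₁=0, q₋₂=1):
  k=0: a=5, p=5, q=1
  k=1: a=7, p=36, q=7
  k=2: a=6, p=221, q=43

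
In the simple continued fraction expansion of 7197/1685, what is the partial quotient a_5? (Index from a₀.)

9

7197 = 4·1685 + 457   →  a_0 = 4
1685 = 3·457 + 314   →  a_1 = 3
457 = 1·314 + 143   →  a_2 = 1
314 = 2·143 + 28   →  a_3 = 2
143 = 5·28 + 3   →  a_4 = 5
28 = 9·3 + 1   →  a_5 = 9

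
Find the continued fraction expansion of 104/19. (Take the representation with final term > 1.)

104 = 5·19 + 9
19 = 2·9 + 1
9 = 9·1 + 0  (stop)
So 104/19 = [5; 2, 9].

[5; 2, 9]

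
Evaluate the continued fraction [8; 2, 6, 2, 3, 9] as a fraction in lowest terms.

7626/901

Using pₖ = aₖpₖ₋₁ + pₖ₋₂ and qₖ = aₖqₖ₋₁ + qₖ₋₂:
  k=0: a=8, p=8, q=1
  k=1: a=2, p=17, q=2
  k=2: a=6, p=110, q=13
  k=3: a=2, p=237, q=28
  k=4: a=3, p=821, q=97
  k=5: a=9, p=7626, q=901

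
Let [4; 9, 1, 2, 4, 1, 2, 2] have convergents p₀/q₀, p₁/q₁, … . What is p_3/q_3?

119/29

Using pₖ = aₖpₖ₋₁ + pₖ₋₂, qₖ = aₖqₖ₋₁ + qₖ₋₂ (with p₋₁=1, p₋₂=0, q₋₁=0, q₋₂=1):
  k=0: a=4, p=4, q=1
  k=1: a=9, p=37, q=9
  k=2: a=1, p=41, q=10
  k=3: a=2, p=119, q=29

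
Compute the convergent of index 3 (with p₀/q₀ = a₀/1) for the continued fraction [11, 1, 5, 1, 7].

83/7

Using pₖ = aₖpₖ₋₁ + pₖ₋₂, qₖ = aₖqₖ₋₁ + qₖ₋₂ (with p₋₁=1, p₋₂=0, q₋₁=0, q₋₂=1):
  k=0: a=11, p=11, q=1
  k=1: a=1, p=12, q=1
  k=2: a=5, p=71, q=6
  k=3: a=1, p=83, q=7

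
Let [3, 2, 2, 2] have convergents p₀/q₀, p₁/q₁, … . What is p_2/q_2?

Using pₖ = aₖpₖ₋₁ + pₖ₋₂, qₖ = aₖqₖ₋₁ + qₖ₋₂ (with p₋₁=1, p₋₂=0, q₋₁=0, q₋₂=1):
  k=0: a=3, p=3, q=1
  k=1: a=2, p=7, q=2
  k=2: a=2, p=17, q=5

17/5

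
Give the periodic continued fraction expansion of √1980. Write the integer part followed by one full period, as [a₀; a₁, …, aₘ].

[44; 2, 88]

a₀ = ⌊√1980⌋ = 44.
With m₀=0, d₀=1 and mₖ₊₁ = dₖaₖ − mₖ, dₖ₊₁ = (n − mₖ₊₁²)/dₖ, aₖ₊₁ = ⌊(a₀+mₖ₊₁)/dₖ₊₁⌋:
  k=1: m=44, d=44, a=2
  k=2: m=44, d=1, a=88
d=1 and a=2a₀=88 at k=2, so the next step gives (m, d) = (44, 44) again — its k=1 value — and the period has length 2.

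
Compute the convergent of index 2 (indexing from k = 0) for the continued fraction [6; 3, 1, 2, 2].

Using pₖ = aₖpₖ₋₁ + pₖ₋₂, qₖ = aₖqₖ₋₁ + qₖ₋₂ (with p₋₁=1, p₋₂=0, q₋₁=0, q₋₂=1):
  k=0: a=6, p=6, q=1
  k=1: a=3, p=19, q=3
  k=2: a=1, p=25, q=4

25/4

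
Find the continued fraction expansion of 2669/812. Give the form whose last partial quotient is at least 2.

2669 = 3·812 + 233
812 = 3·233 + 113
233 = 2·113 + 7
113 = 16·7 + 1
7 = 7·1 + 0  (stop)
So 2669/812 = [3; 3, 2, 16, 7].

[3; 3, 2, 16, 7]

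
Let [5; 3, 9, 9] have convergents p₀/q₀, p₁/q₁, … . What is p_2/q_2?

149/28

Using pₖ = aₖpₖ₋₁ + pₖ₋₂, qₖ = aₖqₖ₋₁ + qₖ₋₂ (with p₋₁=1, p₋₂=0, q₋₁=0, q₋₂=1):
  k=0: a=5, p=5, q=1
  k=1: a=3, p=16, q=3
  k=2: a=9, p=149, q=28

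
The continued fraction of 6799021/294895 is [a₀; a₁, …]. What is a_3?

6799021 = 23·294895 + 16436   →  a_0 = 23
294895 = 17·16436 + 15483   →  a_1 = 17
16436 = 1·15483 + 953   →  a_2 = 1
15483 = 16·953 + 235   →  a_3 = 16

16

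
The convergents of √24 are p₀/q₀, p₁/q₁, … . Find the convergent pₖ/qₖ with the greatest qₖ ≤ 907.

4316/881

√24 = [4; 1, 8, …] (period length 2).
Convergents:
  p_0/q_0 = 4/1
  p_1/q_1 = 5/1
  p_2/q_2 = 44/9
  p_3/q_3 = 49/10
  p_4/q_4 = 436/89
  p_5/q_5 = 485/99
  p_6/q_6 = 4316/881
  p_7/q_7 = 4801/980
q_6 = 881 ≤ 907 < 980 = q_7, so the answer is 4316/881.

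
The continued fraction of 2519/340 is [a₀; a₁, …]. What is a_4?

2519 = 7·340 + 139   →  a_0 = 7
340 = 2·139 + 62   →  a_1 = 2
139 = 2·62 + 15   →  a_2 = 2
62 = 4·15 + 2   →  a_3 = 4
15 = 7·2 + 1   →  a_4 = 7

7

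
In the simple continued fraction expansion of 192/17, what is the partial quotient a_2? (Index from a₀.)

192 = 11·17 + 5   →  a_0 = 11
17 = 3·5 + 2   →  a_1 = 3
5 = 2·2 + 1   →  a_2 = 2

2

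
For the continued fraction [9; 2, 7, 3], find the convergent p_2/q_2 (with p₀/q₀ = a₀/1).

142/15

Using pₖ = aₖpₖ₋₁ + pₖ₋₂, qₖ = aₖqₖ₋₁ + qₖ₋₂ (with p₋₁=1, p₋₂=0, q₋₁=0, q₋₂=1):
  k=0: a=9, p=9, q=1
  k=1: a=2, p=19, q=2
  k=2: a=7, p=142, q=15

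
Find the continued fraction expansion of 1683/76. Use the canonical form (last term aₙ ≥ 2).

[22; 6, 1, 10]

1683 = 22*76 + 11
76 = 6*11 + 10
11 = 1*10 + 1
10 = 10*1 + 0  (stop)
So 1683/76 = [22; 6, 1, 10].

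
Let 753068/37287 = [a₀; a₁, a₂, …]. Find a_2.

11

753068 = 20·37287 + 7328   →  a_0 = 20
37287 = 5·7328 + 647   →  a_1 = 5
7328 = 11·647 + 211   →  a_2 = 11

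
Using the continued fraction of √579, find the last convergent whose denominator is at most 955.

18504/769

√579 = [24; 16, 48, …] (period length 2).
Convergents:
  p_0/q_0 = 24/1
  p_1/q_1 = 385/16
  p_2/q_2 = 18504/769
  p_3/q_3 = 296449/12320
q_2 = 769 ≤ 955 < 12320 = q_3, so the answer is 18504/769.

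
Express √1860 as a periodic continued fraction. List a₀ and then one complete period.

[43; 7, 1, 4, 1, 7, 86]

a₀ = ⌊√1860⌋ = 43.
With m₀=0, d₀=1 and mₖ₊₁ = dₖaₖ − mₖ, dₖ₊₁ = (n − mₖ₊₁²)/dₖ, aₖ₊₁ = ⌊(a₀+mₖ₊₁)/dₖ₊₁⌋:
  k=1: m=43, d=11, a=7
  k=2: m=34, d=64, a=1
  k=3: m=30, d=15, a=4
  k=4: m=30, d=64, a=1
  k=5: m=34, d=11, a=7
  k=6: m=43, d=1, a=86
d=1 and a=2a₀=86 at k=6, so the next step gives (m, d) = (43, 11) again — its k=1 value — and the period has length 6.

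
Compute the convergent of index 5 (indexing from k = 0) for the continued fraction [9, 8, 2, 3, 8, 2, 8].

9456/1037

Using pₖ = aₖpₖ₋₁ + pₖ₋₂, qₖ = aₖqₖ₋₁ + qₖ₋₂ (with p₋₁=1, p₋₂=0, q₋₁=0, q₋₂=1):
  k=0: a=9, p=9, q=1
  k=1: a=8, p=73, q=8
  k=2: a=2, p=155, q=17
  k=3: a=3, p=538, q=59
  k=4: a=8, p=4459, q=489
  k=5: a=2, p=9456, q=1037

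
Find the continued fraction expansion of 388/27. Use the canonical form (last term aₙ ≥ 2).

388 = 14×27 + 10
27 = 2×10 + 7
10 = 1×7 + 3
7 = 2×3 + 1
3 = 3×1 + 0  (stop)
So 388/27 = [14; 2, 1, 2, 3].

[14; 2, 1, 2, 3]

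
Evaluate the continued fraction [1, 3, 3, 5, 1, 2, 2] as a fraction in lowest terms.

548/421

Using pₖ = aₖpₖ₋₁ + pₖ₋₂ and qₖ = aₖqₖ₋₁ + qₖ₋₂:
  k=0: a=1, p=1, q=1
  k=1: a=3, p=4, q=3
  k=2: a=3, p=13, q=10
  k=3: a=5, p=69, q=53
  k=4: a=1, p=82, q=63
  k=5: a=2, p=233, q=179
  k=6: a=2, p=548, q=421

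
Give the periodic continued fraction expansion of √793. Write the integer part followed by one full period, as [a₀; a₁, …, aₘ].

[28; 6, 4, 6, 56]

a₀ = ⌊√793⌋ = 28.
With m₀=0, d₀=1 and mₖ₊₁ = dₖaₖ − mₖ, dₖ₊₁ = (n − mₖ₊₁²)/dₖ, aₖ₊₁ = ⌊(a₀+mₖ₊₁)/dₖ₊₁⌋:
  k=1: m=28, d=9, a=6
  k=2: m=26, d=13, a=4
  k=3: m=26, d=9, a=6
  k=4: m=28, d=1, a=56
d=1 and a=2a₀=56 at k=4, so the next step gives (m, d) = (28, 9) again — its k=1 value — and the period has length 4.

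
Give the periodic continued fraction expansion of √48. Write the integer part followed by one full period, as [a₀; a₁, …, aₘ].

[6; 1, 12]

a₀ = ⌊√48⌋ = 6.
With m₀=0, d₀=1 and mₖ₊₁ = dₖaₖ − mₖ, dₖ₊₁ = (n − mₖ₊₁²)/dₖ, aₖ₊₁ = ⌊(a₀+mₖ₊₁)/dₖ₊₁⌋:
  k=1: m=6, d=12, a=1
  k=2: m=6, d=1, a=12
d=1 and a=2a₀=12 at k=2, so the next step gives (m, d) = (6, 12) again — its k=1 value — and the period has length 2.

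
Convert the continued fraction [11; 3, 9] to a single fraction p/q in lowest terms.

317/28

Fold from the inside: start with 9/1.
  3 + 1/9 = 28/9
  11 + 9/28 = 317/28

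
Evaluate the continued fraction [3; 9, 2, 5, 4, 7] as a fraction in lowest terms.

9780/3149

Fold from the inside: start with 7/1.
  4 + 1/7 = 29/7
  5 + 7/29 = 152/29
  2 + 29/152 = 333/152
  9 + 152/333 = 3149/333
  3 + 333/3149 = 9780/3149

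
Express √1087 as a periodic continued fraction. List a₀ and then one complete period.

a₀ = ⌊√1087⌋ = 32.
With m₀=0, d₀=1 and mₖ₊₁ = dₖaₖ − mₖ, dₖ₊₁ = (n − mₖ₊₁²)/dₖ, aₖ₊₁ = ⌊(a₀+mₖ₊₁)/dₖ₊₁⌋:
  k=1: m=32, d=63, a=1
  k=2: m=31, d=2, a=31
  k=3: m=31, d=63, a=1
  k=4: m=32, d=1, a=64
d=1 and a=2a₀=64 at k=4, so the next step gives (m, d) = (32, 63) again — its k=1 value — and the period has length 4.

[32; 1, 31, 1, 64]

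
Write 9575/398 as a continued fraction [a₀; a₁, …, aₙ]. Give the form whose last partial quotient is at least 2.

9575 = 24*398 + 23
398 = 17*23 + 7
23 = 3*7 + 2
7 = 3*2 + 1
2 = 2*1 + 0  (stop)
So 9575/398 = [24; 17, 3, 3, 2].

[24; 17, 3, 3, 2]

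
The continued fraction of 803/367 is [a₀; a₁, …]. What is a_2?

803 = 2·367 + 69   →  a_0 = 2
367 = 5·69 + 22   →  a_1 = 5
69 = 3·22 + 3   →  a_2 = 3

3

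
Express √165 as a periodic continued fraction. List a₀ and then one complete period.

a₀ = ⌊√165⌋ = 12.
With m₀=0, d₀=1 and mₖ₊₁ = dₖaₖ − mₖ, dₖ₊₁ = (n − mₖ₊₁²)/dₖ, aₖ₊₁ = ⌊(a₀+mₖ₊₁)/dₖ₊₁⌋:
  k=1: m=12, d=21, a=1
  k=2: m=9, d=4, a=5
  k=3: m=11, d=11, a=2
  k=4: m=11, d=4, a=5
  k=5: m=9, d=21, a=1
  k=6: m=12, d=1, a=24
d=1 and a=2a₀=24 at k=6, so the next step gives (m, d) = (12, 21) again — its k=1 value — and the period has length 6.

[12; 1, 5, 2, 5, 1, 24]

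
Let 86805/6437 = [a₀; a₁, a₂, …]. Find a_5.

8

86805 = 13·6437 + 3124   →  a_0 = 13
6437 = 2·3124 + 189   →  a_1 = 2
3124 = 16·189 + 100   →  a_2 = 16
189 = 1·100 + 89   →  a_3 = 1
100 = 1·89 + 11   →  a_4 = 1
89 = 8·11 + 1   →  a_5 = 8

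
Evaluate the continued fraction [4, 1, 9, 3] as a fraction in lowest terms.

152/31

Fold from the inside: start with 3/1.
  9 + 1/3 = 28/3
  1 + 3/28 = 31/28
  4 + 28/31 = 152/31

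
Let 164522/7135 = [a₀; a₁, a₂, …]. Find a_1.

164522 = 23·7135 + 417   →  a_0 = 23
7135 = 17·417 + 46   →  a_1 = 17

17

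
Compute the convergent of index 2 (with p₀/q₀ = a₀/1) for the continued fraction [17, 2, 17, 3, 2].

612/35

Using pₖ = aₖpₖ₋₁ + pₖ₋₂, qₖ = aₖqₖ₋₁ + qₖ₋₂ (with p₋₁=1, p₋₂=0, q₋₁=0, q₋₂=1):
  k=0: a=17, p=17, q=1
  k=1: a=2, p=35, q=2
  k=2: a=17, p=612, q=35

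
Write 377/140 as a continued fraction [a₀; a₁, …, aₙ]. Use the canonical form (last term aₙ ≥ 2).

377 = 2·140 + 97
140 = 1·97 + 43
97 = 2·43 + 11
43 = 3·11 + 10
11 = 1·10 + 1
10 = 10·1 + 0  (stop)
So 377/140 = [2; 1, 2, 3, 1, 10].

[2; 1, 2, 3, 1, 10]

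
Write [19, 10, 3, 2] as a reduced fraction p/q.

Using pₖ = aₖpₖ₋₁ + pₖ₋₂ and qₖ = aₖqₖ₋₁ + qₖ₋₂:
  k=0: a=19, p=19, q=1
  k=1: a=10, p=191, q=10
  k=2: a=3, p=592, q=31
  k=3: a=2, p=1375, q=72

1375/72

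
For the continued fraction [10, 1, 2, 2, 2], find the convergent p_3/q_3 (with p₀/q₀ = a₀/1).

75/7

Using pₖ = aₖpₖ₋₁ + pₖ₋₂, qₖ = aₖqₖ₋₁ + qₖ₋₂ (with p₋₁=1, p₋₂=0, q₋₁=0, q₋₂=1):
  k=0: a=10, p=10, q=1
  k=1: a=1, p=11, q=1
  k=2: a=2, p=32, q=3
  k=3: a=2, p=75, q=7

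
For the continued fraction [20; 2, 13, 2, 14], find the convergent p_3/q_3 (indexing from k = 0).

Using pₖ = aₖpₖ₋₁ + pₖ₋₂, qₖ = aₖqₖ₋₁ + qₖ₋₂ (with p₋₁=1, p₋₂=0, q₋₁=0, q₋₂=1):
  k=0: a=20, p=20, q=1
  k=1: a=2, p=41, q=2
  k=2: a=13, p=553, q=27
  k=3: a=2, p=1147, q=56

1147/56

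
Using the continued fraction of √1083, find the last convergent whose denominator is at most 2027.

23859/725

√1083 = [32; 1, 9, 1, 64, …] (period length 4).
Convergents:
  p_0/q_0 = 32/1
  p_1/q_1 = 33/1
  p_2/q_2 = 329/10
  p_3/q_3 = 362/11
  p_4/q_4 = 23497/714
  p_5/q_5 = 23859/725
  p_6/q_6 = 238228/7239
q_5 = 725 ≤ 2027 < 7239 = q_6, so the answer is 23859/725.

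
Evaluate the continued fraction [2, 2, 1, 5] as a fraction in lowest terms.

40/17

Fold from the inside: start with 5/1.
  1 + 1/5 = 6/5
  2 + 5/6 = 17/6
  2 + 6/17 = 40/17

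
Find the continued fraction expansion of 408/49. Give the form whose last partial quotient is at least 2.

408 = 8*49 + 16
49 = 3*16 + 1
16 = 16*1 + 0  (stop)
So 408/49 = [8; 3, 16].

[8; 3, 16]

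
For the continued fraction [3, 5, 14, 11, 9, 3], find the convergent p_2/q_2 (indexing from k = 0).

227/71

Using pₖ = aₖpₖ₋₁ + pₖ₋₂, qₖ = aₖqₖ₋₁ + qₖ₋₂ (with p₋₁=1, p₋₂=0, q₋₁=0, q₋₂=1):
  k=0: a=3, p=3, q=1
  k=1: a=5, p=16, q=5
  k=2: a=14, p=227, q=71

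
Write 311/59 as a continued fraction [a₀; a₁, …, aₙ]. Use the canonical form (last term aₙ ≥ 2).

[5; 3, 1, 2, 5]

311 = 5×59 + 16
59 = 3×16 + 11
16 = 1×11 + 5
11 = 2×5 + 1
5 = 5×1 + 0  (stop)
So 311/59 = [5; 3, 1, 2, 5].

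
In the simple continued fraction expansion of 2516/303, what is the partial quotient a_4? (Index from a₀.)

2516 = 8·303 + 92   →  a_0 = 8
303 = 3·92 + 27   →  a_1 = 3
92 = 3·27 + 11   →  a_2 = 3
27 = 2·11 + 5   →  a_3 = 2
11 = 2·5 + 1   →  a_4 = 2

2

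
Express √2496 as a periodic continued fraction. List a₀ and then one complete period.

[49; 1, 23, 1, 98]

a₀ = ⌊√2496⌋ = 49.
With m₀=0, d₀=1 and mₖ₊₁ = dₖaₖ − mₖ, dₖ₊₁ = (n − mₖ₊₁²)/dₖ, aₖ₊₁ = ⌊(a₀+mₖ₊₁)/dₖ₊₁⌋:
  k=1: m=49, d=95, a=1
  k=2: m=46, d=4, a=23
  k=3: m=46, d=95, a=1
  k=4: m=49, d=1, a=98
d=1 and a=2a₀=98 at k=4, so the next step gives (m, d) = (49, 95) again — its k=1 value — and the period has length 4.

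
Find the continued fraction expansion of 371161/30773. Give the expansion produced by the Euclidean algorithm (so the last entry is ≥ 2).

371161 = 12×30773 + 1885
30773 = 16×1885 + 613
1885 = 3×613 + 46
613 = 13×46 + 15
46 = 3×15 + 1
15 = 15×1 + 0  (stop)
So 371161/30773 = [12; 16, 3, 13, 3, 15].

[12; 16, 3, 13, 3, 15]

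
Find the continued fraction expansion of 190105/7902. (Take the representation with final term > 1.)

190105 = 24×7902 + 457
7902 = 17×457 + 133
457 = 3×133 + 58
133 = 2×58 + 17
58 = 3×17 + 7
17 = 2×7 + 3
7 = 2×3 + 1
3 = 3×1 + 0  (stop)
So 190105/7902 = [24; 17, 3, 2, 3, 2, 2, 3].

[24; 17, 3, 2, 3, 2, 2, 3]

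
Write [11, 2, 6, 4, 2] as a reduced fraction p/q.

1387/121

Using pₖ = aₖpₖ₋₁ + pₖ₋₂ and qₖ = aₖqₖ₋₁ + qₖ₋₂:
  k=0: a=11, p=11, q=1
  k=1: a=2, p=23, q=2
  k=2: a=6, p=149, q=13
  k=3: a=4, p=619, q=54
  k=4: a=2, p=1387, q=121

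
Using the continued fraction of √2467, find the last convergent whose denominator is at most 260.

√2467 = [49; 1, 2, 49, 2, 1, 98, …] (period length 6).
Convergents:
  p_0/q_0 = 49/1
  p_1/q_1 = 50/1
  p_2/q_2 = 149/3
  p_3/q_3 = 7351/148
  p_4/q_4 = 14851/299
q_3 = 148 ≤ 260 < 299 = q_4, so the answer is 7351/148.

7351/148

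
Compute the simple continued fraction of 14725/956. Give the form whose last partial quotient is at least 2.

14725 = 15×956 + 385
956 = 2×385 + 186
385 = 2×186 + 13
186 = 14×13 + 4
13 = 3×4 + 1
4 = 4×1 + 0  (stop)
So 14725/956 = [15; 2, 2, 14, 3, 4].

[15; 2, 2, 14, 3, 4]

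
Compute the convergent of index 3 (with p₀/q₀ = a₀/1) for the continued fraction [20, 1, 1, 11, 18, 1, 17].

472/23

Using pₖ = aₖpₖ₋₁ + pₖ₋₂, qₖ = aₖqₖ₋₁ + qₖ₋₂ (with p₋₁=1, p₋₂=0, q₋₁=0, q₋₂=1):
  k=0: a=20, p=20, q=1
  k=1: a=1, p=21, q=1
  k=2: a=1, p=41, q=2
  k=3: a=11, p=472, q=23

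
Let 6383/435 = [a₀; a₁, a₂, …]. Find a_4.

1

6383 = 14·435 + 293   →  a_0 = 14
435 = 1·293 + 142   →  a_1 = 1
293 = 2·142 + 9   →  a_2 = 2
142 = 15·9 + 7   →  a_3 = 15
9 = 1·7 + 2   →  a_4 = 1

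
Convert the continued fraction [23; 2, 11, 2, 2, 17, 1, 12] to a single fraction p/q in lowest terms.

Using pₖ = aₖpₖ₋₁ + pₖ₋₂ and qₖ = aₖqₖ₋₁ + qₖ₋₂:
  k=0: a=23, p=23, q=1
  k=1: a=2, p=47, q=2
  k=2: a=11, p=540, q=23
  k=3: a=2, p=1127, q=48
  k=4: a=2, p=2794, q=119
  k=5: a=17, p=48625, q=2071
  k=6: a=1, p=51419, q=2190
  k=7: a=12, p=665653, q=28351

665653/28351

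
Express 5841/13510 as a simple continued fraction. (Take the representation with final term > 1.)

[0; 2, 3, 5, 8, 3, 3, 4]

5841 = 0*13510 + 5841
13510 = 2*5841 + 1828
5841 = 3*1828 + 357
1828 = 5*357 + 43
357 = 8*43 + 13
43 = 3*13 + 4
13 = 3*4 + 1
4 = 4*1 + 0  (stop)
So 5841/13510 = [0; 2, 3, 5, 8, 3, 3, 4].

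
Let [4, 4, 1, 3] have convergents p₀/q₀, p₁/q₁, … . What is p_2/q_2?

21/5

Using pₖ = aₖpₖ₋₁ + pₖ₋₂, qₖ = aₖqₖ₋₁ + qₖ₋₂ (with p₋₁=1, p₋₂=0, q₋₁=0, q₋₂=1):
  k=0: a=4, p=4, q=1
  k=1: a=4, p=17, q=4
  k=2: a=1, p=21, q=5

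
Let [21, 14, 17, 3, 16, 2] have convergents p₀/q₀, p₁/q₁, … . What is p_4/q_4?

251484/11935

Using pₖ = aₖpₖ₋₁ + pₖ₋₂, qₖ = aₖqₖ₋₁ + qₖ₋₂ (with p₋₁=1, p₋₂=0, q₋₁=0, q₋₂=1):
  k=0: a=21, p=21, q=1
  k=1: a=14, p=295, q=14
  k=2: a=17, p=5036, q=239
  k=3: a=3, p=15403, q=731
  k=4: a=16, p=251484, q=11935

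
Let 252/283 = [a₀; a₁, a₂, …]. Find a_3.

7

252 = 0·283 + 252   →  a_0 = 0
283 = 1·252 + 31   →  a_1 = 1
252 = 8·31 + 4   →  a_2 = 8
31 = 7·4 + 3   →  a_3 = 7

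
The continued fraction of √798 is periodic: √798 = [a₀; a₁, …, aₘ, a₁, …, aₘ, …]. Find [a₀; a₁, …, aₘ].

a₀ = ⌊√798⌋ = 28.
With m₀=0, d₀=1 and mₖ₊₁ = dₖaₖ − mₖ, dₖ₊₁ = (n − mₖ₊₁²)/dₖ, aₖ₊₁ = ⌊(a₀+mₖ₊₁)/dₖ₊₁⌋:
  k=1: m=28, d=14, a=4
  k=2: m=28, d=1, a=56
d=1 and a=2a₀=56 at k=2, so the next step gives (m, d) = (28, 14) again — its k=1 value — and the period has length 2.

[28; 4, 56]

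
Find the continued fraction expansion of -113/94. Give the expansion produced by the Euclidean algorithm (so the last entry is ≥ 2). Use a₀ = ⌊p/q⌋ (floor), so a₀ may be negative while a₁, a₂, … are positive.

-113 = -2·94 + 75
94 = 1·75 + 19
75 = 3·19 + 18
19 = 1·18 + 1
18 = 18·1 + 0  (stop)
So -113/94 = [-2; 1, 3, 1, 18].

[-2; 1, 3, 1, 18]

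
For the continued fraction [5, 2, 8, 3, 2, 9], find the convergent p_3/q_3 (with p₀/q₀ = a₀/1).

290/53

Using pₖ = aₖpₖ₋₁ + pₖ₋₂, qₖ = aₖqₖ₋₁ + qₖ₋₂ (with p₋₁=1, p₋₂=0, q₋₁=0, q₋₂=1):
  k=0: a=5, p=5, q=1
  k=1: a=2, p=11, q=2
  k=2: a=8, p=93, q=17
  k=3: a=3, p=290, q=53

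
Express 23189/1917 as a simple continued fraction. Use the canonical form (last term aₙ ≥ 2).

[12; 10, 2, 1, 3, 5, 3]

23189 = 12·1917 + 185
1917 = 10·185 + 67
185 = 2·67 + 51
67 = 1·51 + 16
51 = 3·16 + 3
16 = 5·3 + 1
3 = 3·1 + 0  (stop)
So 23189/1917 = [12; 10, 2, 1, 3, 5, 3].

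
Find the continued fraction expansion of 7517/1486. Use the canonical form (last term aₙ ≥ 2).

7517 = 5×1486 + 87
1486 = 17×87 + 7
87 = 12×7 + 3
7 = 2×3 + 1
3 = 3×1 + 0  (stop)
So 7517/1486 = [5; 17, 12, 2, 3].

[5; 17, 12, 2, 3]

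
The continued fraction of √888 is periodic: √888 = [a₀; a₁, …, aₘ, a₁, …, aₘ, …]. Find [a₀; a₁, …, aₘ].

a₀ = ⌊√888⌋ = 29.
With m₀=0, d₀=1 and mₖ₊₁ = dₖaₖ − mₖ, dₖ₊₁ = (n − mₖ₊₁²)/dₖ, aₖ₊₁ = ⌊(a₀+mₖ₊₁)/dₖ₊₁⌋:
  k=1: m=29, d=47, a=1
  k=2: m=18, d=12, a=3
  k=3: m=18, d=47, a=1
  k=4: m=29, d=1, a=58
d=1 and a=2a₀=58 at k=4, so the next step gives (m, d) = (29, 47) again — its k=1 value — and the period has length 4.

[29; 1, 3, 1, 58]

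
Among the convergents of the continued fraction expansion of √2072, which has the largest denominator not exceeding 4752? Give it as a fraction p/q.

√2072 = [45; 1, 1, 12, 1, 1, 90, …] (period length 6).
Convergents:
  p_0/q_0 = 45/1
  p_1/q_1 = 46/1
  p_2/q_2 = 91/2
  p_3/q_3 = 1138/25
  p_4/q_4 = 1229/27
  p_5/q_5 = 2367/52
  p_6/q_6 = 214259/4707
  p_7/q_7 = 216626/4759
q_6 = 4707 ≤ 4752 < 4759 = q_7, so the answer is 214259/4707.

214259/4707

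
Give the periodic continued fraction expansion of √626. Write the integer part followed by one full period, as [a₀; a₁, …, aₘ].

[25; 50]

a₀ = ⌊√626⌋ = 25.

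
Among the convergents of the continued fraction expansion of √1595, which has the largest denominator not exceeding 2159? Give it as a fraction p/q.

√1595 = [39; 1, 14, 1, 78, …] (period length 4).
Convergents:
  p_0/q_0 = 39/1
  p_1/q_1 = 40/1
  p_2/q_2 = 599/15
  p_3/q_3 = 639/16
  p_4/q_4 = 50441/1263
  p_5/q_5 = 51080/1279
  p_6/q_6 = 765561/19169
q_5 = 1279 ≤ 2159 < 19169 = q_6, so the answer is 51080/1279.

51080/1279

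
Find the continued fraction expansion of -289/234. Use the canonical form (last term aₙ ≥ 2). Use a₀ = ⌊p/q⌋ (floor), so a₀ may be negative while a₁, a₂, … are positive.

[-2; 1, 3, 3, 1, 13]

-289 = -2·234 + 179
234 = 1·179 + 55
179 = 3·55 + 14
55 = 3·14 + 13
14 = 1·13 + 1
13 = 13·1 + 0  (stop)
So -289/234 = [-2; 1, 3, 3, 1, 13].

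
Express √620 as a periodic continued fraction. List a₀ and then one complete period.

a₀ = ⌊√620⌋ = 24.
With m₀=0, d₀=1 and mₖ₊₁ = dₖaₖ − mₖ, dₖ₊₁ = (n − mₖ₊₁²)/dₖ, aₖ₊₁ = ⌊(a₀+mₖ₊₁)/dₖ₊₁⌋:
  k=1: m=24, d=44, a=1
  k=2: m=20, d=5, a=8
  k=3: m=20, d=44, a=1
  k=4: m=24, d=1, a=48
d=1 and a=2a₀=48 at k=4, so the next step gives (m, d) = (24, 44) again — its k=1 value — and the period has length 4.

[24; 1, 8, 1, 48]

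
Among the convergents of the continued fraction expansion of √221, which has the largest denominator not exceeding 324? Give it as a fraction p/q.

1665/112

√221 = [14; 1, 6, 2, 6, 1, 28, …] (period length 6).
Convergents:
  p_0/q_0 = 14/1
  p_1/q_1 = 15/1
  p_2/q_2 = 104/7
  p_3/q_3 = 223/15
  p_4/q_4 = 1442/97
  p_5/q_5 = 1665/112
  p_6/q_6 = 48062/3233
q_5 = 112 ≤ 324 < 3233 = q_6, so the answer is 1665/112.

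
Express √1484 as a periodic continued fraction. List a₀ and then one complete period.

a₀ = ⌊√1484⌋ = 38.
With m₀=0, d₀=1 and mₖ₊₁ = dₖaₖ − mₖ, dₖ₊₁ = (n − mₖ₊₁²)/dₖ, aₖ₊₁ = ⌊(a₀+mₖ₊₁)/dₖ₊₁⌋:
  k=1: m=38, d=40, a=1
  k=2: m=2, d=37, a=1
  k=3: m=35, d=7, a=10
  k=4: m=35, d=37, a=1
  k=5: m=2, d=40, a=1
  k=6: m=38, d=1, a=76
d=1 and a=2a₀=76 at k=6, so the next step gives (m, d) = (38, 40) again — its k=1 value — and the period has length 6.

[38; 1, 1, 10, 1, 1, 76]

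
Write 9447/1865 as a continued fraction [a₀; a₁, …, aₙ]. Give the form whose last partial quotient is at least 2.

[5; 15, 3, 2, 17]

9447 = 5·1865 + 122
1865 = 15·122 + 35
122 = 3·35 + 17
35 = 2·17 + 1
17 = 17·1 + 0  (stop)
So 9447/1865 = [5; 15, 3, 2, 17].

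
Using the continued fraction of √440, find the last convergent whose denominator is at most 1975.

√440 = [20; 1, 40, …] (period length 2).
Convergents:
  p_0/q_0 = 20/1
  p_1/q_1 = 21/1
  p_2/q_2 = 860/41
  p_3/q_3 = 881/42
  p_4/q_4 = 36100/1721
  p_5/q_5 = 36981/1763
  p_6/q_6 = 1515340/72241
q_5 = 1763 ≤ 1975 < 72241 = q_6, so the answer is 36981/1763.

36981/1763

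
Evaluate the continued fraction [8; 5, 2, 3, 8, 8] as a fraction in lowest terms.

20935/2558

Using pₖ = aₖpₖ₋₁ + pₖ₋₂ and qₖ = aₖqₖ₋₁ + qₖ₋₂:
  k=0: a=8, p=8, q=1
  k=1: a=5, p=41, q=5
  k=2: a=2, p=90, q=11
  k=3: a=3, p=311, q=38
  k=4: a=8, p=2578, q=315
  k=5: a=8, p=20935, q=2558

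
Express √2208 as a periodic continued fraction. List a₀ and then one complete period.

[46; 1, 92]

a₀ = ⌊√2208⌋ = 46.
With m₀=0, d₀=1 and mₖ₊₁ = dₖaₖ − mₖ, dₖ₊₁ = (n − mₖ₊₁²)/dₖ, aₖ₊₁ = ⌊(a₀+mₖ₊₁)/dₖ₊₁⌋:
  k=1: m=46, d=92, a=1
  k=2: m=46, d=1, a=92
d=1 and a=2a₀=92 at k=2, so the next step gives (m, d) = (46, 92) again — its k=1 value — and the period has length 2.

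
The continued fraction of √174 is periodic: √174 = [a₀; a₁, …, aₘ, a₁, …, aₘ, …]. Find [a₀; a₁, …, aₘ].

[13; 5, 4, 5, 26]

a₀ = ⌊√174⌋ = 13.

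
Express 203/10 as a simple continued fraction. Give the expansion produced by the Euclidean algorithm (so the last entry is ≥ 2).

203 = 20×10 + 3
10 = 3×3 + 1
3 = 3×1 + 0  (stop)
So 203/10 = [20; 3, 3].

[20; 3, 3]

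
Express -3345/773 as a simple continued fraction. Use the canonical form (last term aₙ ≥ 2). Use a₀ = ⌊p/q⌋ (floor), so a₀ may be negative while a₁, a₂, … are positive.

-3345 = -5·773 + 520
773 = 1·520 + 253
520 = 2·253 + 14
253 = 18·14 + 1
14 = 14·1 + 0  (stop)
So -3345/773 = [-5; 1, 2, 18, 14].

[-5; 1, 2, 18, 14]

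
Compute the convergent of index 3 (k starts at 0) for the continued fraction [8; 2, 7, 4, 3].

Using pₖ = aₖpₖ₋₁ + pₖ₋₂, qₖ = aₖqₖ₋₁ + qₖ₋₂ (with p₋₁=1, p₋₂=0, q₋₁=0, q₋₂=1):
  k=0: a=8, p=8, q=1
  k=1: a=2, p=17, q=2
  k=2: a=7, p=127, q=15
  k=3: a=4, p=525, q=62

525/62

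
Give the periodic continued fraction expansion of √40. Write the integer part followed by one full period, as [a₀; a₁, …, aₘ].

a₀ = ⌊√40⌋ = 6.

[6; 3, 12]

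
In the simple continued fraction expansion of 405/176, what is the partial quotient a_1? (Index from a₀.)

405 = 2·176 + 53   →  a_0 = 2
176 = 3·53 + 17   →  a_1 = 3

3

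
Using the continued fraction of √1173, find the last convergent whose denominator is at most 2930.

37537/1096

√1173 = [34; 4, 68, …] (period length 2).
Convergents:
  p_0/q_0 = 34/1
  p_1/q_1 = 137/4
  p_2/q_2 = 9350/273
  p_3/q_3 = 37537/1096
  p_4/q_4 = 2561866/74801
q_3 = 1096 ≤ 2930 < 74801 = q_4, so the answer is 37537/1096.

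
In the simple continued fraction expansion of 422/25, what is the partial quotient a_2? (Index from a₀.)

422 = 16·25 + 22   →  a_0 = 16
25 = 1·22 + 3   →  a_1 = 1
22 = 7·3 + 1   →  a_2 = 7

7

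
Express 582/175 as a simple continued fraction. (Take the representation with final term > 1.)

582 = 3×175 + 57
175 = 3×57 + 4
57 = 14×4 + 1
4 = 4×1 + 0  (stop)
So 582/175 = [3; 3, 14, 4].

[3; 3, 14, 4]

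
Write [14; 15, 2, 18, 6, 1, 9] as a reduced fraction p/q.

Using pₖ = aₖpₖ₋₁ + pₖ₋₂ and qₖ = aₖqₖ₋₁ + qₖ₋₂:
  k=0: a=14, p=14, q=1
  k=1: a=15, p=211, q=15
  k=2: a=2, p=436, q=31
  k=3: a=18, p=8059, q=573
  k=4: a=6, p=48790, q=3469
  k=5: a=1, p=56849, q=4042
  k=6: a=9, p=560431, q=39847

560431/39847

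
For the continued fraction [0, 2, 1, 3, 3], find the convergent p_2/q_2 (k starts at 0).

Using pₖ = aₖpₖ₋₁ + pₖ₋₂, qₖ = aₖqₖ₋₁ + qₖ₋₂ (with p₋₁=1, p₋₂=0, q₋₁=0, q₋₂=1):
  k=0: a=0, p=0, q=1
  k=1: a=2, p=1, q=2
  k=2: a=1, p=1, q=3

1/3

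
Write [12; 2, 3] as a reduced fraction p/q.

87/7

Fold from the inside: start with 3/1.
  2 + 1/3 = 7/3
  12 + 3/7 = 87/7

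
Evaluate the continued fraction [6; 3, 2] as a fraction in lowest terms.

Fold from the inside: start with 2/1.
  3 + 1/2 = 7/2
  6 + 2/7 = 44/7

44/7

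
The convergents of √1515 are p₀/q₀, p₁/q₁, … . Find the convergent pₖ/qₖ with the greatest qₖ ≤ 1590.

39429/1013

√1515 = [38; 1, 11, 1, 76, …] (period length 4).
Convergents:
  p_0/q_0 = 38/1
  p_1/q_1 = 39/1
  p_2/q_2 = 467/12
  p_3/q_3 = 506/13
  p_4/q_4 = 38923/1000
  p_5/q_5 = 39429/1013
  p_6/q_6 = 472642/12143
q_5 = 1013 ≤ 1590 < 12143 = q_6, so the answer is 39429/1013.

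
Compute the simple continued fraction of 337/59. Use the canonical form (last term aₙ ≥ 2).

337 = 5*59 + 42
59 = 1*42 + 17
42 = 2*17 + 8
17 = 2*8 + 1
8 = 8*1 + 0  (stop)
So 337/59 = [5; 1, 2, 2, 8].

[5; 1, 2, 2, 8]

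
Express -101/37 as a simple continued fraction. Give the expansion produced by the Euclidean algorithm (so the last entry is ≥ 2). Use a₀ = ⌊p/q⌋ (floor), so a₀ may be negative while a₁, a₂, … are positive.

[-3; 3, 1, 2, 3]

-101 = -3×37 + 10
37 = 3×10 + 7
10 = 1×7 + 3
7 = 2×3 + 1
3 = 3×1 + 0  (stop)
So -101/37 = [-3; 3, 1, 2, 3].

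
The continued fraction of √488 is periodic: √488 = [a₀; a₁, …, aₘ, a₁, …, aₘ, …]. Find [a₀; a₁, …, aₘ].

a₀ = ⌊√488⌋ = 22.
With m₀=0, d₀=1 and mₖ₊₁ = dₖaₖ − mₖ, dₖ₊₁ = (n − mₖ₊₁²)/dₖ, aₖ₊₁ = ⌊(a₀+mₖ₊₁)/dₖ₊₁⌋:
  k=1: m=22, d=4, a=11
  k=2: m=22, d=1, a=44
d=1 and a=2a₀=44 at k=2, so the next step gives (m, d) = (22, 4) again — its k=1 value — and the period has length 2.

[22; 11, 44]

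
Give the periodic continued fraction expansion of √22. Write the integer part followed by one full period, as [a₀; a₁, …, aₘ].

a₀ = ⌊√22⌋ = 4.
With m₀=0, d₀=1 and mₖ₊₁ = dₖaₖ − mₖ, dₖ₊₁ = (n − mₖ₊₁²)/dₖ, aₖ₊₁ = ⌊(a₀+mₖ₊₁)/dₖ₊₁⌋:
  k=1: m=4, d=6, a=1
  k=2: m=2, d=3, a=2
  k=3: m=4, d=2, a=4
  k=4: m=4, d=3, a=2
  k=5: m=2, d=6, a=1
  k=6: m=4, d=1, a=8
d=1 and a=2a₀=8 at k=6, so the next step gives (m, d) = (4, 6) again — its k=1 value — and the period has length 6.

[4; 1, 2, 4, 2, 1, 8]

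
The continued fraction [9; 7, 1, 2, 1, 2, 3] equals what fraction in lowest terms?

Fold from the inside: start with 3/1.
  2 + 1/3 = 7/3
  1 + 3/7 = 10/7
  2 + 7/10 = 27/10
  1 + 10/27 = 37/27
  7 + 27/37 = 286/37
  9 + 37/286 = 2611/286

2611/286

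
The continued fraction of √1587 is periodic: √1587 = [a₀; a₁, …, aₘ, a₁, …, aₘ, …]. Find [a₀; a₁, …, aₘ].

[39; 1, 5, 7, 13, 7, 5, 1, 78]

a₀ = ⌊√1587⌋ = 39.
With m₀=0, d₀=1 and mₖ₊₁ = dₖaₖ − mₖ, dₖ₊₁ = (n − mₖ₊₁²)/dₖ, aₖ₊₁ = ⌊(a₀+mₖ₊₁)/dₖ₊₁⌋:
  k=1: m=39, d=66, a=1
  k=2: m=27, d=13, a=5
  k=3: m=38, d=11, a=7
  k=4: m=39, d=6, a=13
  k=5: m=39, d=11, a=7
  k=6: m=38, d=13, a=5
  k=7: m=27, d=66, a=1
  k=8: m=39, d=1, a=78
d=1 and a=2a₀=78 at k=8, so the next step gives (m, d) = (39, 66) again — its k=1 value — and the period has length 8.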